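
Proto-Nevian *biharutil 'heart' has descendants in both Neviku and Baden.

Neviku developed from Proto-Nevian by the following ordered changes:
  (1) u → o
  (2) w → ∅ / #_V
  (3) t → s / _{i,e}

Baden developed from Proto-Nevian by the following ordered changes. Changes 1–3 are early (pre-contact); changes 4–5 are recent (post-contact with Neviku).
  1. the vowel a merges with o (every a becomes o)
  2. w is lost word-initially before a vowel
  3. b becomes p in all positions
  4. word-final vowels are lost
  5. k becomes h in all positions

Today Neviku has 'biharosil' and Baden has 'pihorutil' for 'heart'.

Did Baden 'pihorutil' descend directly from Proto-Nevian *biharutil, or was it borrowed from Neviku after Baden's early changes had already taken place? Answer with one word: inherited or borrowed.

inherited

If inherited, *biharutil would pass through all of Baden's changes:
Baden: start from *biharutil.
  rule 1 (vowel merger): biharutil → bihorutil
  rule 2: no change — bihorutil
  rule 3 (unconditioned shift): bihorutil → pihorutil
  rule 4: no change — pihorutil
  rule 5: no change — pihorutil
  ⇒ Baden pihorutil
If borrowed from Neviku 'biharosil' after the early changes, it would undergo only the recent ones:
  rule 4 (apocope): no change (biharosil)
  rule 5 (unconditioned shift): no change (biharosil)
  ⇒ as a loan: biharosil
Baden 'pihorutil' matches the inherited outcome exactly, so it is an inherited cognate, not a loan.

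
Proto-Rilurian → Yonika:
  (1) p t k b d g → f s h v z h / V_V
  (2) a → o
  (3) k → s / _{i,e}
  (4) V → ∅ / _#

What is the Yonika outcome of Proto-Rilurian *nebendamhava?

Yonika: *nebendamhava
  nebendamhava → nevendamhava   [intervocalic lenition]
  nevendamhava → nevendomhovo   [vowel merger]
  nevendomhovo (rule 3 does not apply)
  nevendomhovo → nevendomhov   [apocope]
  giving Yonika nevendomhov.

nevendomhov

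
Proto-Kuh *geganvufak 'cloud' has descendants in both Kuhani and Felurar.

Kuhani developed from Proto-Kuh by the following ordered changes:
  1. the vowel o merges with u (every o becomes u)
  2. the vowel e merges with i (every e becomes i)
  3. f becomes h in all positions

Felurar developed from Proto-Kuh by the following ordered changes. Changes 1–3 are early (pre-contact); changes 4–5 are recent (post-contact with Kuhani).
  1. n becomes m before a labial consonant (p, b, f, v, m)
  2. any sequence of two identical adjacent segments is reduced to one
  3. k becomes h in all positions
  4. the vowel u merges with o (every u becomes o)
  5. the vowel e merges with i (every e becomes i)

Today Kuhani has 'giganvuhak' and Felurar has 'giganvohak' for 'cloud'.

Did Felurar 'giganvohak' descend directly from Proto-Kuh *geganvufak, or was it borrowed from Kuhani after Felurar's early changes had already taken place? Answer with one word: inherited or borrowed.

If inherited, *geganvufak would pass through all of Felurar's changes:
Felurar: *geganvufak
  geganvufak → gegamvufak   [nasal place assimilation]
  gegamvufak (rule 2 does not apply)
  gegamvufak → gegamvufah   [unconditioned shift]
  gegamvufah → gegamvofah   [vowel merger]
  gegamvofah → gigamvofah   [vowel merger]
  giving Felurar gigamvofah.
If borrowed from Kuhani 'giganvuhak' after the early changes, it would undergo only the recent ones:
  rule 4 (vowel merger): giganvuhak → giganvohak
  rule 5 (vowel merger): no change (giganvohak)
  ⇒ as a loan: giganvohak
Felurar 'giganvohak' matches the loan outcome 'giganvohak', not the inherited 'gigamvofah' — it skipped the early Felurar changes, so it was borrowed from Kuhani.

borrowed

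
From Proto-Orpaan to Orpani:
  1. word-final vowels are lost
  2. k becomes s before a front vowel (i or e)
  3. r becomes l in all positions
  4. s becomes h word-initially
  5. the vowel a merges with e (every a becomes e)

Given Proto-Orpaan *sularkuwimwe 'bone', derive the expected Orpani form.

Orpani: *sularkuwimwe
  sularkuwimwe → sularkuwimw   [apocope]
  sularkuwimw (rule 2 does not apply)
  sularkuwimw → sulalkuwimw   [unconditioned shift]
  sulalkuwimw → hulalkuwimw   [debuccalisation]
  hulalkuwimw → hulelkuwimw   [vowel merger]
  giving Orpani hulelkuwimw.

hulelkuwimw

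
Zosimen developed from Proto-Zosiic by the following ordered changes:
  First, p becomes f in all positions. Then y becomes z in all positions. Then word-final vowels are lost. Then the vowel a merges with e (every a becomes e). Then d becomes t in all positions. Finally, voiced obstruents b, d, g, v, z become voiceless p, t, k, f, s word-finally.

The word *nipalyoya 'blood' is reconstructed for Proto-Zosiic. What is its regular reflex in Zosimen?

Zosimen: *nipalyoya > nifalyoya > nifalzoza > nifalzoz > nifelzoz > nifelzos  (by unconditioned shift, unconditioned shift, apocope, vowel merger, final devoicing)

nifelzos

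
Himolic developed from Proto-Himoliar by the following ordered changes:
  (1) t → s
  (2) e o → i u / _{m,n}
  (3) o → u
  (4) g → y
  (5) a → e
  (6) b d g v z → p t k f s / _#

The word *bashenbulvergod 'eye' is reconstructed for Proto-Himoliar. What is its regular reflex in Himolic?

beshinbulveryut

Himolic: start from *bashenbulvergod.
  rule 1: no change — bashenbulvergod
  rule 2 (pre-nasal raising): bashenbulvergod → bashinbulvergod
  rule 3 (vowel merger): bashinbulvergod → bashinbulvergud
  rule 4 (unconditioned shift): bashinbulvergud → bashinbulveryud
  rule 5 (vowel merger): bashinbulveryud → beshinbulveryud
  rule 6 (final devoicing): beshinbulveryud → beshinbulveryut
  ⇒ Himolic beshinbulveryut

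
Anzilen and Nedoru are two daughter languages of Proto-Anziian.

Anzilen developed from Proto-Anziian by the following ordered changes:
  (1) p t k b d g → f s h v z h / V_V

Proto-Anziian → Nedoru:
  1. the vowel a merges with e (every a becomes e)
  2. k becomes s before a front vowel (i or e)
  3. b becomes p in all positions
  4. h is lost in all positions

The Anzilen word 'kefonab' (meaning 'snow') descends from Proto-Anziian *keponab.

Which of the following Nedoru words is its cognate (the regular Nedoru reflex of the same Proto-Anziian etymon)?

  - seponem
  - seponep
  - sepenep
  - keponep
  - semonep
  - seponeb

seponep

Nedoru: start from *keponab.
  rule 1 (vowel merger): keponab → keponeb
  rule 2 (palatalisation): keponeb → seponeb
  rule 3 (unconditioned shift): seponeb → seponep
  rule 4: no change — seponep
  ⇒ Nedoru seponep
Only 'seponep' matches the regular Nedoru development of *keponab.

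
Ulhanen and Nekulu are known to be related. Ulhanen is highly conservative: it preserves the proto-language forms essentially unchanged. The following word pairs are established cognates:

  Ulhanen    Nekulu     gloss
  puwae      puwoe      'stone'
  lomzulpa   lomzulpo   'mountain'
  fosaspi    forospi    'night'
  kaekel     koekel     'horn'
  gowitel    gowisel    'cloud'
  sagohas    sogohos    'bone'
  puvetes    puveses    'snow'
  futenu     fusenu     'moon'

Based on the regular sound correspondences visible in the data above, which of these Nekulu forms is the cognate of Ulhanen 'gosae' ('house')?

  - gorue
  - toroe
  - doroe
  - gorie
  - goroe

goroe

fosaspi ~ forospi — Ulhanen s corresponds to Nekulu r between vowels (before a back vowel).
puwae ~ puwoe, kaekel ~ koekel — Ulhanen a corresponds to Nekulu o after a consonant, before a front vowel.
Applying these to Ulhanen 'gosae':
  gosae → gorae   (s→r between vowels (before a back vowel))
  gorae → goroe   (a→o after a consonant, before a front vowel)
So the Nekulu cognate is 'goroe'.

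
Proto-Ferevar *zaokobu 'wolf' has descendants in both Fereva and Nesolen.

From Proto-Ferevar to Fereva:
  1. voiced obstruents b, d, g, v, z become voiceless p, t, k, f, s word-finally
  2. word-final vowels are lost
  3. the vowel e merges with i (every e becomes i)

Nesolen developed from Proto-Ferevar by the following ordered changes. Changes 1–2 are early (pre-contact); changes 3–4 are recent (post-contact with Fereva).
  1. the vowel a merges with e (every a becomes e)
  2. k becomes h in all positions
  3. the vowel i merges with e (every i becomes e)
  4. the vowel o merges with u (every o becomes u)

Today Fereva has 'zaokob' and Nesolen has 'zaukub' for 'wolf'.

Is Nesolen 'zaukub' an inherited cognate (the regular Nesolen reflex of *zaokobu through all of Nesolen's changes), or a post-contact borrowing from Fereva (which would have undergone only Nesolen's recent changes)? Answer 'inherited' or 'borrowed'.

If inherited, *zaokobu would pass through all of Nesolen's changes:
Nesolen: start from *zaokobu.
  rule 1 (vowel merger): zaokobu → zeokobu
  rule 2 (unconditioned shift): zeokobu → zeohobu
  rule 3: no change — zeohobu
  rule 4 (vowel merger): zeohobu → zeuhubu
  ⇒ Nesolen zeuhubu
If borrowed from Fereva 'zaokob' after the early changes, it would undergo only the recent ones:
  rule 3 (vowel merger): no change (zaokob)
  rule 4 (vowel merger): zaokob → zaukub
  ⇒ as a loan: zaukub
Nesolen 'zaukub' matches the loan outcome 'zaukub', not the inherited 'zeuhubu' — it skipped the early Nesolen changes, so it was borrowed from Fereva.

borrowed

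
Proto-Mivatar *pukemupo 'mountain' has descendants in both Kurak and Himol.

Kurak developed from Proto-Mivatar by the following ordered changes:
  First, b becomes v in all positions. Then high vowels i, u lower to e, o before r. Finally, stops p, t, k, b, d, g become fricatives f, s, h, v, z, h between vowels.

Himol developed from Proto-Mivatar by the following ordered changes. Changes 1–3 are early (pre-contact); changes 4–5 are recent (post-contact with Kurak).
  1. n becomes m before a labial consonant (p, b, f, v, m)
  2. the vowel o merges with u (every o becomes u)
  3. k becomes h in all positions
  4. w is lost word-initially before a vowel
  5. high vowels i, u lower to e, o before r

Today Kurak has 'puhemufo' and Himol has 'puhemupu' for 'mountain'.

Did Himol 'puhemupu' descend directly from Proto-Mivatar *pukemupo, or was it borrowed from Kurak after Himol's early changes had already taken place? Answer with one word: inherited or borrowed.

If inherited, *pukemupo would pass through all of Himol's changes:
Himol: *pukemupo > pukemupu > puhemupu  (by vowel merger, unconditioned shift)
If borrowed from Kurak 'puhemufo' after the early changes, it would undergo only the recent ones:
  rule 4 (glide loss): no change (puhemufo)
  rule 5 (pre-rhotic lowering): no change (puhemufo)
  ⇒ as a loan: puhemufo
Himol 'puhemupu' matches the inherited outcome exactly, so it is an inherited cognate, not a loan.

inherited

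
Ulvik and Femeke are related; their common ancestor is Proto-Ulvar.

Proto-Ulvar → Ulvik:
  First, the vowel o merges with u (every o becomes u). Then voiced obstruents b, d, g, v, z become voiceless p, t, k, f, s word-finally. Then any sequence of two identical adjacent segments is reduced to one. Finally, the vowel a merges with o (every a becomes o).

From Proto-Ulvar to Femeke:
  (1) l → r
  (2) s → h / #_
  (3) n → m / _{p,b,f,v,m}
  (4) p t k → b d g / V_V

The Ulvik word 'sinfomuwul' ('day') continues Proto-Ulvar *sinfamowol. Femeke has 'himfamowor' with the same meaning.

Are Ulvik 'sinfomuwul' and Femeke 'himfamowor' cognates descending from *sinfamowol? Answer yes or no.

Derive the expected Femeke reflex of *sinfamowol:
Femeke: start from *sinfamowol.
  rule 1 (unconditioned shift): sinfamowol → sinfamowor
  rule 2 (debuccalisation): sinfamowor → hinfamowor
  rule 3 (nasal place assimilation): hinfamowor → himfamowor
  rule 4: no change — himfamowor
  ⇒ Femeke himfamowor
Femeke 'himfamowor' matches the regular reflex exactly, so the pair is cognate.

yes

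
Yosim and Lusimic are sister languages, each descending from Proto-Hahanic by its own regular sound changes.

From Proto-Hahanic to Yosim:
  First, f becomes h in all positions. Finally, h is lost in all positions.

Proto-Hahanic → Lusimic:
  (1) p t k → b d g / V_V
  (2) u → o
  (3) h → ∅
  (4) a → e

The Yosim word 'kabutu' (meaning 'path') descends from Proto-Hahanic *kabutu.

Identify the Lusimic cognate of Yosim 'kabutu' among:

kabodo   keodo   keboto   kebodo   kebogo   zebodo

Lusimic: *kabutu > kabudu > kabodo > kebodo  (by intervocalic voicing, vowel merger, vowel merger)
The other candidates each miss or misapply at least one Lusimic change.

kebodo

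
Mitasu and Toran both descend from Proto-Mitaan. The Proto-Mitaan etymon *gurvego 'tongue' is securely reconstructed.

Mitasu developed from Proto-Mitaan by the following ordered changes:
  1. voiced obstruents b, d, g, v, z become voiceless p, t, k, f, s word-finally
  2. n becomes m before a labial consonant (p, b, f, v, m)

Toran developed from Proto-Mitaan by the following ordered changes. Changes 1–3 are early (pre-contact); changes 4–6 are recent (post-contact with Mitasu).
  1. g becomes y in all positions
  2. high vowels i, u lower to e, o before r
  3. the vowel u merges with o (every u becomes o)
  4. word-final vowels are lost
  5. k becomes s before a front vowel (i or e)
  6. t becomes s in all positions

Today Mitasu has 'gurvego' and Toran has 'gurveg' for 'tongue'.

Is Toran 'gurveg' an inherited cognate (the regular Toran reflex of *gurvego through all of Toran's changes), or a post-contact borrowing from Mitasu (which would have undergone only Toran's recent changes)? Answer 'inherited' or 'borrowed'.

If inherited, *gurvego would pass through all of Toran's changes:
Toran: *gurvego > yurveyo > yorveyo > yorvey  (by unconditioned shift, pre-rhotic lowering, apocope)
If borrowed from Mitasu 'gurvego' after the early changes, it would undergo only the recent ones:
  rule 4 (apocope): gurvego → gurveg
  rule 5 (palatalisation): no change (gurveg)
  rule 6 (unconditioned shift): no change (gurveg)
  ⇒ as a loan: gurveg
Toran 'gurveg' matches the loan outcome 'gurveg', not the inherited 'yorvey' — it skipped the early Toran changes, so it was borrowed from Mitasu.

borrowed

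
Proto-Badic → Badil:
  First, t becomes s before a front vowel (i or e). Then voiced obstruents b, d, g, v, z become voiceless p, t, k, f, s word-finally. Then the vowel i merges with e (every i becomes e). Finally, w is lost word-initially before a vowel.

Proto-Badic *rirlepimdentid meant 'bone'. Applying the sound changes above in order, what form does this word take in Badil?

rerlepemdenset

Badil: start from *rirlepimdentid.
  rule 1 (palatalisation): rirlepimdentid → rirlepimdensid
  rule 2 (final devoicing): rirlepimdensid → rirlepimdensit
  rule 3 (vowel merger): rirlepimdensit → rerlepemdenset
  rule 4: no change — rerlepemdenset
  ⇒ Badil rerlepemdenset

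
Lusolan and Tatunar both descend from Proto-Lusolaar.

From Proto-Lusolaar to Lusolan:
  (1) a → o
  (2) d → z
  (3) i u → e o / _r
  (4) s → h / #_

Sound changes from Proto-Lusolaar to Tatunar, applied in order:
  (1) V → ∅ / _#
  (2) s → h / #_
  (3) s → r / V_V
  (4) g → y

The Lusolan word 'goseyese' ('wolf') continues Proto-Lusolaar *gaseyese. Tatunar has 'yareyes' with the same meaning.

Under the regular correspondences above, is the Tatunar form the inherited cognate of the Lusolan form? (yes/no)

Derive the expected Tatunar reflex of *gaseyese:
Tatunar: *gaseyese > gaseyes > gareyes > yareyes  (by apocope, rhotacism, unconditioned shift)
Tatunar 'yareyes' matches the regular reflex exactly, so the pair is cognate.

yes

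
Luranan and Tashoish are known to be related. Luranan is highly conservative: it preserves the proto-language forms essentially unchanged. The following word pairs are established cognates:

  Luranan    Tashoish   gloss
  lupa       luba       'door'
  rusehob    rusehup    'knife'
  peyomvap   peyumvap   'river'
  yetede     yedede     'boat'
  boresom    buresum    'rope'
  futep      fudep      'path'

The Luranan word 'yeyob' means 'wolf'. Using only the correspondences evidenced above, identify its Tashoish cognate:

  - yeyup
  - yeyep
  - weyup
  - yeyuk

rusehob ~ rusehup — Luranan o corresponds to Tashoish u after a consonant, before a labial obstruent.
rusehob ~ rusehup — Luranan b corresponds to Tashoish p word-finally.
Applying these to Luranan 'yeyob':
  yeyob → yeyub   (o→u after a consonant, before a labial obstruent)
  yeyub → yeyup   (b→p word-finally)
So the Tashoish cognate is 'yeyup'.

yeyup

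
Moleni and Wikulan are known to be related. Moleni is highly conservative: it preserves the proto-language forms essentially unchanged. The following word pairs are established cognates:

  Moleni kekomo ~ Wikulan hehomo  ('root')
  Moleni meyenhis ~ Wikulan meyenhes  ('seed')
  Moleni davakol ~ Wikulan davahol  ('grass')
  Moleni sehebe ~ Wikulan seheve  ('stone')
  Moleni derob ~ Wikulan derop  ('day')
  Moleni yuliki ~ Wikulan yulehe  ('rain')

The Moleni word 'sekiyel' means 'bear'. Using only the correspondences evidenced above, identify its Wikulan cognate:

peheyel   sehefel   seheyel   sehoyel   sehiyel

yuliki ~ yulehe — Moleni k corresponds to Wikulan h between vowels (before a front vowel).
meyenhis ~ meyenhes, yuliki ~ yulehe — Moleni i corresponds to Wikulan e after a consonant, before a consonant other than r, m, n, p, b, f, v.
Applying these to Moleni 'sekiyel':
  sekiyel → sehiyel   (k→h between vowels (before a front vowel))
  sehiyel → seheyel   (i→e after a consonant, before a consonant other than r, m, n, p, b, f, v)
So the Wikulan cognate is 'seheyel'.

seheyel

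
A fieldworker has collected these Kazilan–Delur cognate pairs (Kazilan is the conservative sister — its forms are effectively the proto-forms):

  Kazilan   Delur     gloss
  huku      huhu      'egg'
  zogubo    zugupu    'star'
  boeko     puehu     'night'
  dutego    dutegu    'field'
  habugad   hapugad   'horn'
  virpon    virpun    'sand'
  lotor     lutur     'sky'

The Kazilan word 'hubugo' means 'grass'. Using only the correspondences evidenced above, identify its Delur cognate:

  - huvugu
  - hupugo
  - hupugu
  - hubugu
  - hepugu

habugad ~ hapugad — Kazilan b corresponds to Delur p between vowels (before a back vowel).
zogubo ~ zugupu, boeko ~ puehu — Kazilan o corresponds to Delur u word-finally.
Applying these to Kazilan 'hubugo':
  hubugo → hupugo   (b→p between vowels (before a back vowel))
  hupugo → hupugu   (o→u word-finally)
So the Delur cognate is 'hupugu'.

hupugu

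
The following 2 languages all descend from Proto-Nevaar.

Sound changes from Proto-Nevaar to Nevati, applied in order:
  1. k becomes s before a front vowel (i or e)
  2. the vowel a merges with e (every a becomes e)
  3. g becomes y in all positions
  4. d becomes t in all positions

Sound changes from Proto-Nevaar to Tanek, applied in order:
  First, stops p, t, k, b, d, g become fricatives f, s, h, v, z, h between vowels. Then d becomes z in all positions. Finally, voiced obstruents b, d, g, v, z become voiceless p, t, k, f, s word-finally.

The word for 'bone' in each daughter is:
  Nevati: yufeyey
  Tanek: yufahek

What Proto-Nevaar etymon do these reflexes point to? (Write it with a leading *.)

Position 7: Nevati has y, Tanek has k. Taking the neighbouring segments as reconstructed: Nevati y could go back to *g or *y; Tanek k could go back to *k or *g — the one source consistent with every daughter is *g.
Position 5: Nevati has y, Tanek has h. Taking the neighbouring segments as reconstructed: Nevati y could go back to *g or *y; Tanek h could go back to *k or *g or *h — the one source consistent with every daughter is *g.
Position 4: Nevati has e, Tanek has a. Tanek preserves a here (none of its changes turn any other segment into a), so the proto-segment is *a.
Verify the candidate proto-form against each daughter:
Nevati: *yufageg
  yufageg (rule 1 does not apply)
  yufageg → yufegeg   [vowel merger]
  yufegeg → yufeyey   [unconditioned shift]
  yufeyey (rule 4 does not apply)
  giving Nevati yufeyey.
Tanek: *yufageg > yufaheg > yufahek  (by intervocalic lenition, final devoicing)
Only *yufageg yields all of Nevati yufeyey, Tanek yufahek.

*yufageg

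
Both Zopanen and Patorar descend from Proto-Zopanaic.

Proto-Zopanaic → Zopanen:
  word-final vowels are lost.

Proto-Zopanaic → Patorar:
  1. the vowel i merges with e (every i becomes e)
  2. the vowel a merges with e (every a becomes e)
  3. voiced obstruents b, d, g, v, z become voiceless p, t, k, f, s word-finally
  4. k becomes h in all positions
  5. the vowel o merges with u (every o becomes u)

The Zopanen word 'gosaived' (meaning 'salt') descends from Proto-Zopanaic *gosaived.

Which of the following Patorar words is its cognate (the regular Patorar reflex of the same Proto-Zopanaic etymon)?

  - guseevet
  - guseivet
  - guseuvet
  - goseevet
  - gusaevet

Patorar: *gosaived
  gosaived → gosaeved   [vowel merger]
  gosaeved → goseeved   [vowel merger]
  goseeved → goseevet   [final devoicing]
  goseevet (rule 4 does not apply)
  goseevet → guseevet   [vowel merger]
  giving Patorar guseevet.
The other candidates each miss or misapply at least one Patorar change.

guseevet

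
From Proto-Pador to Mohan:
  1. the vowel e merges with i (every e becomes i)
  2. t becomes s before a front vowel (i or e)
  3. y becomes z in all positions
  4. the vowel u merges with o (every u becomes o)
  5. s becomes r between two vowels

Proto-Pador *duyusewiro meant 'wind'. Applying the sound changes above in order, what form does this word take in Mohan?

dozoriwiro

Mohan: *duyusewiro > duyusiwiro > duzusiwiro > dozosiwiro > dozoriwiro  (by vowel merger, unconditioned shift, vowel merger, rhotacism)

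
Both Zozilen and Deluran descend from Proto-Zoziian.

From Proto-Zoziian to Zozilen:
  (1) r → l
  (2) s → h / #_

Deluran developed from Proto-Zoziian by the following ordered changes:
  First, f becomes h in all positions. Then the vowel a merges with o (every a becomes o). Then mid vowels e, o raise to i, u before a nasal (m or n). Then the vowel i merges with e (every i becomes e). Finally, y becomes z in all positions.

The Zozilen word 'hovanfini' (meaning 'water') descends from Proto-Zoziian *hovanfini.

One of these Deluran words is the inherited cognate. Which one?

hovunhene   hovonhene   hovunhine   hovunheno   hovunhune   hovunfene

hovunhene

Deluran: start from *hovanfini.
  rule 1 (unconditioned shift): hovanfini → hovanhini
  rule 2 (vowel merger): hovanhini → hovonhini
  rule 3 (pre-nasal raising): hovonhini → hovunhini
  rule 4 (vowel merger): hovunhini → hovunhene
  rule 5: no change — hovunhene
  ⇒ Deluran hovunhene
The other candidates each miss or misapply at least one Deluran change.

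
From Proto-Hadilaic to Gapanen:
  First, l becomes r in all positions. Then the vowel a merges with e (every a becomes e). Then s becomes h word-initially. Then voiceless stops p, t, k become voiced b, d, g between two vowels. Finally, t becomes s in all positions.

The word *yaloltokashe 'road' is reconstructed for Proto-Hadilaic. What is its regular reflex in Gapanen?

Gapanen: start from *yaloltokashe.
  rule 1 (unconditioned shift): yaloltokashe → yarortokashe
  rule 2 (vowel merger): yarortokashe → yerortokeshe
  rule 3: no change — yerortokeshe
  rule 4 (intervocalic voicing): yerortokeshe → yerortogeshe
  rule 5 (unconditioned shift): yerortogeshe → yerorsogeshe
  ⇒ Gapanen yerorsogeshe

yerorsogeshe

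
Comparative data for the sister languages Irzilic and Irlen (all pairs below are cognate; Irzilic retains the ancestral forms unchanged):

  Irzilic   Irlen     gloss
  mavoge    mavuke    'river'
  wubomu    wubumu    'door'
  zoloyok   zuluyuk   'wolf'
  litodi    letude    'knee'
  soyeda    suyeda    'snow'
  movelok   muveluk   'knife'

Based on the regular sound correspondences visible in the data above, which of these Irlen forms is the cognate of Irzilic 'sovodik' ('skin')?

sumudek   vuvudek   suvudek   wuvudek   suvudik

suvudek

movelok ~ muveluk — Irzilic o corresponds to Irlen u after a consonant, before a labial obstruent.
mavoge ~ mavuke, zoloyok ~ zuluyuk — Irzilic o corresponds to Irlen u after a consonant, before a consonant other than r, m, n, p, b, f, v.
litodi ~ letude — Irzilic i corresponds to Irlen e after a consonant, before a consonant other than r, m, n, p, b, f, v.
Applying these to Irzilic 'sovodik':
  sovodik → suvodik   (o→u after a consonant, before a labial obstruent)
  suvodik → suvudik   (o→u after a consonant, before a consonant other than r, m, n, p, b, f, v)
  suvudik → suvudek   (i→e after a consonant, before a consonant other than r, m, n, p, b, f, v)
So the Irlen cognate is 'suvudek'.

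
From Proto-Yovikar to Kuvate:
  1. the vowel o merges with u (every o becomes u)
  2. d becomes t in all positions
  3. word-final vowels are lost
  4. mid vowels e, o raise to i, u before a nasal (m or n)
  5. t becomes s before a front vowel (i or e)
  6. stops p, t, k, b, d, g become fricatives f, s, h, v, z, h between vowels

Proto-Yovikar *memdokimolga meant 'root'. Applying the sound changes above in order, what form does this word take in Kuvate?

Kuvate: start from *memdokimolga.
  rule 1 (vowel merger): memdokimolga → memdukimulga
  rule 2 (unconditioned shift): memdukimulga → memtukimulga
  rule 3 (apocope): memtukimulga → memtukimulg
  rule 4 (pre-nasal raising): memtukimulg → mimtukimulg
  rule 5: no change — mimtukimulg
  rule 6 (intervocalic lenition): mimtukimulg → mimtuhimulg
  ⇒ Kuvate mimtuhimulg

mimtuhimulg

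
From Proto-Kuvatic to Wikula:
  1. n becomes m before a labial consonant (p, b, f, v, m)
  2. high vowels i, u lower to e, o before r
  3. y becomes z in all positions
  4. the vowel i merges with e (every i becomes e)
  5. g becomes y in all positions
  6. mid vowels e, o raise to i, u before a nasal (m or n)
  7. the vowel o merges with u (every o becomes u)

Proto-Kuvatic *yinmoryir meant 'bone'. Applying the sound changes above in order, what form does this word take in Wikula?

Wikula: *yinmoryir
  yinmoryir → yimmoryir   [nasal place assimilation]
  yimmoryir → yimmoryer   [pre-rhotic lowering]
  yimmoryer → zimmorzer   [unconditioned shift]
  zimmorzer → zemmorzer   [vowel merger]
  zemmorzer (rule 5 does not apply)
  zemmorzer → zimmorzer   [pre-nasal raising]
  zimmorzer → zimmurzer   [vowel merger]
  giving Wikula zimmurzer.

zimmurzer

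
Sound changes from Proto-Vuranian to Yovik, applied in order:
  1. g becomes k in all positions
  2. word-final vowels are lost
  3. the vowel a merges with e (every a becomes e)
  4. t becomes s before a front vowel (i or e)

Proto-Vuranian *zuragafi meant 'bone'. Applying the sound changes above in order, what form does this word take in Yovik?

zurekef

Yovik: start from *zuragafi.
  rule 1 (unconditioned shift): zuragafi → zurakafi
  rule 2 (apocope): zurakafi → zurakaf
  rule 3 (vowel merger): zurakaf → zurekef
  rule 4: no change — zurekef
  ⇒ Yovik zurekef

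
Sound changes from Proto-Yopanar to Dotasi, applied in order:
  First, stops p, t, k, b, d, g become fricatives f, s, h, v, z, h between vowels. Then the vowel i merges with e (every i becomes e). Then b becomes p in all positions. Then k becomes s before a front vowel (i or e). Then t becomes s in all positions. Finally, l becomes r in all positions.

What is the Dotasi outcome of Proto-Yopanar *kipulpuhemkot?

Dotasi: *kipulpuhemkot
  kipulpuhemkot → kifulpuhemkot   [intervocalic lenition]
  kifulpuhemkot → kefulpuhemkot   [vowel merger]
  kefulpuhemkot (rule 3 does not apply)
  kefulpuhemkot → sefulpuhemkot   [palatalisation]
  sefulpuhemkot → sefulpuhemkos   [unconditioned shift]
  sefulpuhemkos → sefurpuhemkos   [unconditioned shift]
  giving Dotasi sefurpuhemkos.

sefurpuhemkos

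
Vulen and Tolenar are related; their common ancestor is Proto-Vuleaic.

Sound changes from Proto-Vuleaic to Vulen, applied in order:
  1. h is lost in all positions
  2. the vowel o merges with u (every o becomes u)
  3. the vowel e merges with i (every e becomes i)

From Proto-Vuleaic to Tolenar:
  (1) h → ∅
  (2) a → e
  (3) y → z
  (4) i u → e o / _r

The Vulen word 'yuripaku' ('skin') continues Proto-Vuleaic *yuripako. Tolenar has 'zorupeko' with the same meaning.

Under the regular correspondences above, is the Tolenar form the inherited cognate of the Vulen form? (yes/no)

no

Derive the expected Tolenar reflex of *yuripako:
Tolenar: start from *yuripako.
  rule 1: no change — yuripako
  rule 2 (vowel merger): yuripako → yuripeko
  rule 3 (unconditioned shift): yuripeko → zuripeko
  rule 4 (pre-rhotic lowering): zuripeko → zoripeko
  ⇒ Tolenar zoripeko
The regular Tolenar reflex would be 'zoripeko', but the attested form is 'zorupeko'. The correspondence is irregular, so they are not cognates (the Tolenar form has a different source).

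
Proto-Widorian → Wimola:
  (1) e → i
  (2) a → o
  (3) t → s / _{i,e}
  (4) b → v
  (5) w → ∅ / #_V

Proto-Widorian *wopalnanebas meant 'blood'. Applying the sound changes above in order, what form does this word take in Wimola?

Wimola: start from *wopalnanebas.
  rule 1 (vowel merger): wopalnanebas → wopalnanibas
  rule 2 (vowel merger): wopalnanibas → wopolnonibos
  rule 3: no change — wopolnonibos
  rule 4 (unconditioned shift): wopolnonibos → wopolnonivos
  rule 5 (glide loss): wopolnonivos → opolnonivos
  ⇒ Wimola opolnonivos

opolnonivos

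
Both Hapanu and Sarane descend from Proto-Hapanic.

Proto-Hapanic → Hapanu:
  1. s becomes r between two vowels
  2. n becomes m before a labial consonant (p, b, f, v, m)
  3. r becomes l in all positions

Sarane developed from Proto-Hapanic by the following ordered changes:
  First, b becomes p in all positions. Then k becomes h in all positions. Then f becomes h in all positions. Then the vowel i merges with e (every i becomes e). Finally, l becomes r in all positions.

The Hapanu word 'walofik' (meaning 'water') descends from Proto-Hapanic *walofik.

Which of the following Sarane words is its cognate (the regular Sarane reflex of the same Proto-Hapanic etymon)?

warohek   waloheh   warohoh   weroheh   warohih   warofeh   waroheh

Sarane: start from *walofik.
  rule 1: no change — walofik
  rule 2 (unconditioned shift): walofik → walofih
  rule 3 (unconditioned shift): walofih → walohih
  rule 4 (vowel merger): walohih → waloheh
  rule 5 (unconditioned shift): waloheh → waroheh
  ⇒ Sarane waroheh
Only 'waroheh' matches the regular Sarane development of *walofik.

waroheh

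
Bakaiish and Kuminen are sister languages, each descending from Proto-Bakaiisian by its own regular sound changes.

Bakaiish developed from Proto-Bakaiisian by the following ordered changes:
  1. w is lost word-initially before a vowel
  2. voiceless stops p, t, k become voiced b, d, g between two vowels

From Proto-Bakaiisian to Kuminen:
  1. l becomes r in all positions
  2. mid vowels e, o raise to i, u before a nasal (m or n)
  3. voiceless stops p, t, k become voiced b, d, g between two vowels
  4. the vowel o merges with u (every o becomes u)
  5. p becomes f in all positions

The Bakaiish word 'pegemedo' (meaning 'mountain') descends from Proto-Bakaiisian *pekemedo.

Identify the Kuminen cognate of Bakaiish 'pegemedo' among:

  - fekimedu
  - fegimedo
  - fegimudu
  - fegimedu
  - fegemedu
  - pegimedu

Kuminen: *pekemedo
  pekemedo (rule 1 does not apply)
  pekemedo → pekimedo   [pre-nasal raising]
  pekimedo → pegimedo   [intervocalic voicing]
  pegimedo → pegimedu   [vowel merger]
  pegimedu → fegimedu   [unconditioned shift]
  giving Kuminen fegimedu.
Among the options, 'fegimedu' alone shows every Kuminen change applied in order.

fegimedu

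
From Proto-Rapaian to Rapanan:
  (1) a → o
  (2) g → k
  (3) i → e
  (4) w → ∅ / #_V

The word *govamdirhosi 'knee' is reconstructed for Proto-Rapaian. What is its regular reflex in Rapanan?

kovomderhose

Rapanan: *govamdirhosi > govomdirhosi > kovomdirhosi > kovomderhose  (by vowel merger, unconditioned shift, vowel merger)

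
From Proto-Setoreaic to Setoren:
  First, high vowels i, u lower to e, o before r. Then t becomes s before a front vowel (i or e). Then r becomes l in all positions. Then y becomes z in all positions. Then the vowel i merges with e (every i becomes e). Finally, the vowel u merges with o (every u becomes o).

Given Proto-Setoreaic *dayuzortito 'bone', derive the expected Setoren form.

dazozolseto

Setoren: *dayuzortito > dayuzorsito > dayuzolsito > dazuzolsito > dazuzolseto > dazozolseto  (by palatalisation, unconditioned shift, unconditioned shift, vowel merger, vowel merger)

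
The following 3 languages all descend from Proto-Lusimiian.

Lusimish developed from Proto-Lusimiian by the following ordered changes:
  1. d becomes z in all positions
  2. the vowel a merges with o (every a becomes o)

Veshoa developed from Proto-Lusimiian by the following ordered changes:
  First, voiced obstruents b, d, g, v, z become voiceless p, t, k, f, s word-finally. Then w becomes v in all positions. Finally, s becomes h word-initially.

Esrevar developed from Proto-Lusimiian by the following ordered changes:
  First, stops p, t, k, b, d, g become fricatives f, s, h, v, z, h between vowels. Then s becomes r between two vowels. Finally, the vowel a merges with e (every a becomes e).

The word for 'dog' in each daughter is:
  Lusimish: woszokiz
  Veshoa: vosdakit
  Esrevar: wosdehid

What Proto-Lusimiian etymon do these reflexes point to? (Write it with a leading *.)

Position 4: Lusimish has z, Veshoa has d, Esrevar has d. Veshoa preserves d here (none of its changes turn any other segment into d), so the proto-segment is *d.
Position 1: Lusimish has w, Veshoa has v, Esrevar has w. Lusimish preserves w here (none of its changes turn any other segment into w), so the proto-segment is *w.
Continuing position by position gives *wosdakid; check it forward:
Lusimish: *wosdakid > woszakiz > woszokiz  (by unconditioned shift, vowel merger)
Veshoa: *wosdakid > wosdakit > vosdakit  (by final devoicing, unconditioned shift)
Esrevar: *wosdakid
  wosdakid → wosdahid   [intervocalic lenition]
  wosdahid (rule 2 does not apply)
  wosdahid → wosdehid   [vowel merger]
  giving Esrevar wosdehid.
Only *wosdakid yields all of Lusimish woszokiz, Veshoa vosdakit, Esrevar wosdehid.

*wosdakid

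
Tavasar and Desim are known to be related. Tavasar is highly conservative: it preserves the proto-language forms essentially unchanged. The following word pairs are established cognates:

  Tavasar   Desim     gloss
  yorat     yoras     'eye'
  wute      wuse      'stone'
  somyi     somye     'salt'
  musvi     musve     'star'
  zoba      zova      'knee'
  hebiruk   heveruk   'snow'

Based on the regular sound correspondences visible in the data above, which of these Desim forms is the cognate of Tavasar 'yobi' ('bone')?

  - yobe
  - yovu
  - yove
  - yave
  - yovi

yove

hebiruk ~ heveruk — Tavasar b corresponds to Desim v between vowels (before a front vowel).
somyi ~ somye, musvi ~ musve — Tavasar i corresponds to Desim e word-finally.
Applying these to Tavasar 'yobi':
  yobi → yovi   (b→v between vowels (before a front vowel))
  yovi → yove   (i→e word-finally)
So the Desim cognate is 'yove'.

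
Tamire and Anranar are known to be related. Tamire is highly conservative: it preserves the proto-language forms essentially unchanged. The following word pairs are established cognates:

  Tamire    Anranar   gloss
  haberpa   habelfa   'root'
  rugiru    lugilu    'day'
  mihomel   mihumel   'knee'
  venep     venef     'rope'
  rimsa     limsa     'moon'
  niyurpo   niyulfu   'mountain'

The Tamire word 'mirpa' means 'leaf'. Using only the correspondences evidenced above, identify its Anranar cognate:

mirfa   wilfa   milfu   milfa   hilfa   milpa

milfa

haberpa ~ habelfa, niyurpo ~ niyulfu — Tamire r corresponds to Anranar l after a vowel, before a labial obstruent.
haberpa ~ habelfa — Tamire p corresponds to Anranar f after a consonant, before a back vowel.
Applying these to Tamire 'mirpa':
  mirpa → milpa   (r→l after a vowel, before a labial obstruent)
  milpa → milfa   (p→f after a consonant, before a back vowel)
So the Anranar cognate is 'milfa'.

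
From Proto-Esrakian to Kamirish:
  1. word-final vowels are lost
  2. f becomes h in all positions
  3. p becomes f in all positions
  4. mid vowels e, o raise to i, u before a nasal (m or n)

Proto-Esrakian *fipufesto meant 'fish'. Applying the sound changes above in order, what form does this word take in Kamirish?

Kamirish: *fipufesto
  fipufesto → fipufest   [apocope]
  fipufest → hipuhest   [unconditioned shift]
  hipuhest → hifuhest   [unconditioned shift]
  hifuhest (rule 4 does not apply)
  giving Kamirish hifuhest.

hifuhest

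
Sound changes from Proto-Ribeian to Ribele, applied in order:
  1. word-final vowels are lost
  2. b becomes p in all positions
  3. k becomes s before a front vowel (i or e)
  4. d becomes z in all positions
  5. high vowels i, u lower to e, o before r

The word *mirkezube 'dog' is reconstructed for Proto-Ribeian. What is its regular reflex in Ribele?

mersezup

Ribele: *mirkezube > mirkezub > mirkezup > mirsezup > mersezup  (by apocope, unconditioned shift, palatalisation, pre-rhotic lowering)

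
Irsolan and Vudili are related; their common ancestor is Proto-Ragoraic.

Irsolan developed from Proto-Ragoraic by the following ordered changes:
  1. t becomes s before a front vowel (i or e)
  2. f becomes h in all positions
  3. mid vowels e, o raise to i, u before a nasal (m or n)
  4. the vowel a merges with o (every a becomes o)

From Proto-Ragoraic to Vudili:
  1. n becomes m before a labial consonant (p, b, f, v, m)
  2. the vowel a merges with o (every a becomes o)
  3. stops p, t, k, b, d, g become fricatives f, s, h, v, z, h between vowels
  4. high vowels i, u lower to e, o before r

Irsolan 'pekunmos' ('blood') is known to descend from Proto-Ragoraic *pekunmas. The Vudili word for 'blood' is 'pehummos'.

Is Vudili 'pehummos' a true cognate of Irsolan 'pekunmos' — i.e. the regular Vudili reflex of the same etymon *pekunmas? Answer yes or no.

yes

Derive the expected Vudili reflex of *pekunmas:
Vudili: *pekunmas
  pekunmas → pekummas   [nasal place assimilation]
  pekummas → pekummos   [vowel merger]
  pekummos → pehummos   [intervocalic lenition]
  pehummos (rule 4 does not apply)
  giving Vudili pehummos.
Vudili 'pehummos' matches the regular reflex exactly, so the pair is cognate.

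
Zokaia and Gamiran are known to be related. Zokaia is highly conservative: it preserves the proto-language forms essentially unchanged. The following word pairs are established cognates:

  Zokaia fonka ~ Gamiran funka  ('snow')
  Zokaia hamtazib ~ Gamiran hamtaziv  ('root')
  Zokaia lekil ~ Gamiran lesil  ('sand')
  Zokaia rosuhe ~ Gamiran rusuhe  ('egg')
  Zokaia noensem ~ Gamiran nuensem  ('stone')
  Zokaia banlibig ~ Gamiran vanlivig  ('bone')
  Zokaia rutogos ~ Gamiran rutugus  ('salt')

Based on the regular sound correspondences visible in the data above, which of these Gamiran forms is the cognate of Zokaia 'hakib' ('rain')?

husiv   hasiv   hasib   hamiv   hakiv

lekil ~ lesil — Zokaia k corresponds to Gamiran s between vowels (before a front vowel).
hamtazib ~ hamtaziv — Zokaia b corresponds to Gamiran v word-finally.
Applying these to Zokaia 'hakib':
  hakib → hasib   (k→s between vowels (before a front vowel))
  hasib → hasiv   (b→v word-finally)
So the Gamiran cognate is 'hasiv'.

hasiv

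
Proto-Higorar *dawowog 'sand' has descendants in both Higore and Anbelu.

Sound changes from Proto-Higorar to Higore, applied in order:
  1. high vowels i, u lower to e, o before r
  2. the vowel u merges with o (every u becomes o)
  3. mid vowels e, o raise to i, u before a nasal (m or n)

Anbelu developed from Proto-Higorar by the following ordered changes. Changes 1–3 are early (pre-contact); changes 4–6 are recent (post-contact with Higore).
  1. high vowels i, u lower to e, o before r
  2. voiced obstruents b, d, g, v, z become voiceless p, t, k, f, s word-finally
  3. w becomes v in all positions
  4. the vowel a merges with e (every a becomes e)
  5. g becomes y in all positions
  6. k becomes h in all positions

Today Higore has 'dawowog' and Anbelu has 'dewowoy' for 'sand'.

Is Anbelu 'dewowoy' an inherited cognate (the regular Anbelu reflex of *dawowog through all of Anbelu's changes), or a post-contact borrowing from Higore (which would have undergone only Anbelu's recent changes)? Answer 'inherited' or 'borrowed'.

borrowed

If inherited, *dawowog would pass through all of Anbelu's changes:
Anbelu: *dawowog
  dawowog (rule 1 does not apply)
  dawowog → dawowok   [final devoicing]
  dawowok → davovok   [unconditioned shift]
  davovok → devovok   [vowel merger]
  devovok (rule 5 does not apply)
  devovok → devovoh   [unconditioned shift]
  giving Anbelu devovoh.
If borrowed from Higore 'dawowog' after the early changes, it would undergo only the recent ones:
  rule 4 (vowel merger): dawowog → dewowog
  rule 5 (unconditioned shift): dewowog → dewowoy
  rule 6 (unconditioned shift): no change (dewowoy)
  ⇒ as a loan: dewowoy
Anbelu 'dewowoy' matches the loan outcome 'dewowoy', not the inherited 'devovoh' — it skipped the early Anbelu changes, so it was borrowed from Higore.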